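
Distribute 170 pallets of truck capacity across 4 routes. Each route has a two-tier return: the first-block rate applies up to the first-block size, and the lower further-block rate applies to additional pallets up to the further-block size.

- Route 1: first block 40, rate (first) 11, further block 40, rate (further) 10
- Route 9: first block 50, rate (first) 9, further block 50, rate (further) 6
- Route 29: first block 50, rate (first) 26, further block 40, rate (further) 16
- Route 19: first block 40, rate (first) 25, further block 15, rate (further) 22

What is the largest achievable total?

Rank every tier by rate: Route 29/tier1 26 > Route 19/tier1 25 > Route 19/tier2 22 > Route 29/tier2 16 > Route 1/tier1 11 > Route 1/tier2 10 > Route 9/tier1 9 > Route 9/tier2 6.
Route 29 tier1 at 26: fill all 50 ; 120 left.
Route 19 tier1 at 25: fill all 40 ; 80 left.
Route 19/tier2 (22): +15 ; 65 left.
Fill Route 29 tier2 block (40 at 16) ; 25 left.
Route 1/tier1: +25 of 40 at 11; pool empty.
Total = 26×50 + 25×40 + 22×15 + 16×40 + 11×25 = 3545.

3545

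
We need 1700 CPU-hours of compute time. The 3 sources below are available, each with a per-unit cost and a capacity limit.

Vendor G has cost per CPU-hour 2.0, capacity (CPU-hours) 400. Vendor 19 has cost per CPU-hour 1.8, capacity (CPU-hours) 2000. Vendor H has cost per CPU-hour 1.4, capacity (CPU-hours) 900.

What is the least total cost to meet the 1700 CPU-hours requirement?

Use sources in increasing cost order.
Take 900 from Vendor H at 1.4 ; need 800 more.
Vendor 19 at 1.8: take 800 of its 2000 ; requirement met.
Vendor G: unused.
Cost = 900×1.4 + 800×1.8 = 2700.

2700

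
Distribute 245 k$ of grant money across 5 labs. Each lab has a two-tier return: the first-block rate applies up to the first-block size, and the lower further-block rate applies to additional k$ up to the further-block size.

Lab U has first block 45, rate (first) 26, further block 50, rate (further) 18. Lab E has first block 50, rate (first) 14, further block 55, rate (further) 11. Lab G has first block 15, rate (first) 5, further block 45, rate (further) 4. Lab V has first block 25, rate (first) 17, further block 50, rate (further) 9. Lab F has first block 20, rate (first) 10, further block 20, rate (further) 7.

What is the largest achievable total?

4000

Order all 10 blocks by rate: Lab U/tier1 26 > Lab U/tier2 18 > Lab V/tier1 17 > Lab E/tier1 14 > Lab E/tier2 11 > Lab F/tier1 10 > Lab V/tier2 9 > Lab F/tier2 7 > Lab G/tier1 5 > Lab G/tier2 4.
Lab U tier1 at 26: fill all 45 → 200 left.
Lab U tier2 at 18: fill all 50 → 150 left.
Fill Lab V tier1 block (25 at 17) → 125 left.
Lab E tier1 at 14: fill all 50 → 75 left.
Fill Lab E tier2 block (55 at 11) → 20 left.
Fill Lab F tier1 block (20 at 10) → 0 left.
Total = 26×45 + 18×50 + 17×25 + 14×50 + 11×55 + 10×20 = 4000.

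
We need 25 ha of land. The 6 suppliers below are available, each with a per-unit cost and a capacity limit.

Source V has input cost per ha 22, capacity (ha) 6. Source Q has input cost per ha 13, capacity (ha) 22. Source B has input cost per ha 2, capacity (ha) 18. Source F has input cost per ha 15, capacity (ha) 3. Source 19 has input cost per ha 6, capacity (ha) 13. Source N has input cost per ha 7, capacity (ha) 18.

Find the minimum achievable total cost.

Use suppliers in increasing cost order.
Source B (2): use full 18 — 7 ha to go.
Source 19 at 6: take 7 of its 13 — requirement met.
Source N, Source Q, Source F, Source V: unused.
Cost = 18×2 + 7×6 = 78.

78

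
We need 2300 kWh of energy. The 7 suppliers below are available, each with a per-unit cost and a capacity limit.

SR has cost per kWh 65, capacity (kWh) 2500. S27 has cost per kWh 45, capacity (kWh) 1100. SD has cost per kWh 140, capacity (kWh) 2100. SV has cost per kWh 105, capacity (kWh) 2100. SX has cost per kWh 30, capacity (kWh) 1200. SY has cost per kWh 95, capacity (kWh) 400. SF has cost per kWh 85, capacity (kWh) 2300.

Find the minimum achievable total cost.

Cheapest first:
Take 1200 from SX at 30 — need 1100 more.
S27 (45): use full 1100 — 0 kWh to go.
SR, SF, SY, SV, SD: unused.
Cost = 1200×30 + 1100×45 = 85500.

85500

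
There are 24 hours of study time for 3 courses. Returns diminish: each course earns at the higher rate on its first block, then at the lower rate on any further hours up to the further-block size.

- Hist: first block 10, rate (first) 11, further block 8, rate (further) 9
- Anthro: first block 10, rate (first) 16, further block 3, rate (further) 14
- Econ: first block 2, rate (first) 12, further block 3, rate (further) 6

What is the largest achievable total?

325

Order all 6 blocks by rate: Anthro/tier1 16 > Anthro/tier2 14 > Econ/tier1 12 > Hist/tier1 11 > Hist/tier2 9 > Econ/tier2 6.
Anthro tier1 at 16: fill all 10 ; 14 left.
Anthro tier2 at 14: fill all 3 ; 11 left.
Fill Econ tier1 block (2 at 12) ; 9 left.
Hist/tier1: +9 of 10 at 11; pool empty.
Total = 16×10 + 14×3 + 12×2 + 11×9 = 325.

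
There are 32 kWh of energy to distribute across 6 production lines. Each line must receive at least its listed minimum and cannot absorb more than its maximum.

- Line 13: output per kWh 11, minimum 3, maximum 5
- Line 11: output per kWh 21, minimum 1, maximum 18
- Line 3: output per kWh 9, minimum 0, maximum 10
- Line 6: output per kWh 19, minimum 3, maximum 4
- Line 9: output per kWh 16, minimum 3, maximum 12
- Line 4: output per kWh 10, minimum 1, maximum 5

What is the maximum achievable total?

593

Meeting every minimum uses 3+1+0+3+3+1 = 11 kWh, leaving 21.
Highest output per kWh first: Line 11 21 > Line 6 19 > Line 9 16 > Line 13 11 > Line 4 10 > Line 3 9.
Line 11: +17 to 18 (cap) ; 4 left.
Give Line 6 1 more to hit its cap of 4 ; 3 left.
Line 9: +3 (room for 9) → 6. Pool exhausted.
Total = 11×3 + 21×18 + 19×4 + 16×6 + 10×1 = 593.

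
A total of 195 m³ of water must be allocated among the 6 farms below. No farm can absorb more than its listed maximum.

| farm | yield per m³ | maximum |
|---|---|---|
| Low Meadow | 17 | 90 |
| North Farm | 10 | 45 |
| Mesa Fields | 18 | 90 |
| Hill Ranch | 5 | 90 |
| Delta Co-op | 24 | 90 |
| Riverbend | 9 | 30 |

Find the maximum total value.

4035

Order the farms by yield per m³: Delta Co-op 24 > Mesa Fields 18 > Low Meadow 17 > North Farm 10 > Riverbend 9 > Hill Ranch 5.
Delta Co-op takes 90 to reach its cap of 90 → 105 left.
Mesa Fields takes 90 to reach its cap of 90 → 15 left.
Only 15 left; Low Meadow takes them to reach 15.
Total = 17×15 + 18×90 + 24×90 = 4035.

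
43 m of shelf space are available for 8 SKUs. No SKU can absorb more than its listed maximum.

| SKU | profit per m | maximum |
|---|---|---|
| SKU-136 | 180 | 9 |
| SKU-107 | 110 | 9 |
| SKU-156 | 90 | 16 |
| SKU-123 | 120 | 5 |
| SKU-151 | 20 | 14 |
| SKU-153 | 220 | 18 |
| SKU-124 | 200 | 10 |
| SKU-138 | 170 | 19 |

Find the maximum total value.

8600

Highest profit per m first: SKU-153 220 > SKU-124 200 > SKU-136 180 > SKU-138 170 > SKU-123 120 > SKU-107 110 > SKU-156 90 > SKU-151 20.
Give SKU-153 18 to hit its cap of 18 → 25 left.
SKU-124 takes 10 to reach its cap of 10 → 15 left.
Give SKU-136 9 to hit its cap of 9 → 6 left.
SKU-138: +6 (room for 19) → 6. Pool exhausted.
Total = 180×9 + 220×18 + 200×10 + 170×6 = 8600.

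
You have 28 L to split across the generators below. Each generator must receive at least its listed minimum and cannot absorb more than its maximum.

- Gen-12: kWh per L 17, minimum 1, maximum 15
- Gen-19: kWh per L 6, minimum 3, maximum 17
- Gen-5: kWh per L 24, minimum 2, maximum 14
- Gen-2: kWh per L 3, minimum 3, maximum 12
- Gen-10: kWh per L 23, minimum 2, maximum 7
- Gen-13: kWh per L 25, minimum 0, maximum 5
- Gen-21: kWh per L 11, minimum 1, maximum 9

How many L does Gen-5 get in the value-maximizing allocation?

Meeting every minimum uses 1+3+2+3+2+0+1 = 12 L, leaving 16.
Rank by kWh per L: Gen-13 25 > Gen-5 24 > Gen-10 23 > Gen-12 17 > Gen-21 11 > Gen-19 6 > Gen-2 3.
Gen-13 takes 5 more to reach its cap of 5 — 11 left.
Only 11 left; Gen-5 takes them to reach 13.

13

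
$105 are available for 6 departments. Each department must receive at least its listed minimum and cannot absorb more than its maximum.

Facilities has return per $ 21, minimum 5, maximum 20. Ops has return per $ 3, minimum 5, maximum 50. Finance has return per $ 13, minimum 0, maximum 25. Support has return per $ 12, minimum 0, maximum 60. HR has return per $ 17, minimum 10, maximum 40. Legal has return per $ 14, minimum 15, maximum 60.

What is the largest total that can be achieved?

Meeting every minimum uses 5+5+0+0+10+15 = 35 $, leaving 70.
Rank by return per $: Facilities 21 > HR 17 > Legal 14 > Finance 13 > Support 12 > Ops 3.
Facilities: +15 to 20 (cap) ; 55 left.
HR: +30 to 40 (cap) ; 25 left.
Only 25 left; Legal takes them to reach 40.
Total = 21×20 + 3×5 + 17×40 + 14×40 = 1675.

1675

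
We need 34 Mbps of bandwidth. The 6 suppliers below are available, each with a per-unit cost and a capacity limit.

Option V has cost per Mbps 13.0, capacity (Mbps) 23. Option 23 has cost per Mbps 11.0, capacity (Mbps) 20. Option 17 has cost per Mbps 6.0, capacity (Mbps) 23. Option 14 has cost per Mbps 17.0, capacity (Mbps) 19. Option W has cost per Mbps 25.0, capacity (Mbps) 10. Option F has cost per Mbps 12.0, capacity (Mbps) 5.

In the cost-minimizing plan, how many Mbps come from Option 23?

11

Cheapest first:
Option 17 (6.0): use full 23 — 11 Mbps to go.
Take 11 from Option 23 at 11.0 to finish.
Option F, Option V, Option 14, Option W: unused.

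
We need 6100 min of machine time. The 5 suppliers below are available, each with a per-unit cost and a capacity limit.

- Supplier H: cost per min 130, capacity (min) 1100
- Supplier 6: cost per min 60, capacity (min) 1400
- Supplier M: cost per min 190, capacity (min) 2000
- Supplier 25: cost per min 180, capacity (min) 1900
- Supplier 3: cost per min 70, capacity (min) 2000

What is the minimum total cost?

655000

Cheapest first:
Take 1400 from Supplier 6 at 60 — need 4700 more.
Supplier 3 at 70: take all 2000 min — 2700 still needed.
Take 1100 from Supplier H at 130 — need 1600 more.
Take 1600 from Supplier 25 at 180 to finish.
Supplier M: unused.
Cost = 1400×60 + 2000×70 + 1100×130 + 1600×180 = 655000.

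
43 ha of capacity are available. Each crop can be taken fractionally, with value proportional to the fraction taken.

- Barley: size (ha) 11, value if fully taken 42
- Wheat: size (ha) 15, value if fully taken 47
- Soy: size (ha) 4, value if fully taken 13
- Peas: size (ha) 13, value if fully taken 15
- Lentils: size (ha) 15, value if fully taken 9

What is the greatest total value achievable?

117

Sort by value density: Barley 42/11≈3.82, Soy 13/4≈3.25, Wheat 47/15≈3.13, Peas 15/13≈1.15, Lentils 9/15≈0.6.
Take all of Barley (11 ha, value 42) — 32 ha left.
Soy: take in full, 4 ha for value 13 — 28 left.
Wheat: take in full, 15 ha for value 47 — 13 left.
All 13 ha of Peas fit (value 15) — 0 remain.
Total value = 117.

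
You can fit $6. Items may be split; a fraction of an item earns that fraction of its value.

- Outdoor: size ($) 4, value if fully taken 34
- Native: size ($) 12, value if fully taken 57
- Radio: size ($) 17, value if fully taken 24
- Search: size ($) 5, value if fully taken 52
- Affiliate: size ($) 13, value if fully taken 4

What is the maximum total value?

Rank by value-to-size ratio: Search 52/5≈10.4, Outdoor 34/4≈8.5, Native 57/12≈4.75, Radio 24/17≈1.41, Affiliate 4/13≈0.308.
All 5 $ of Search fit (value 52) → 1 remain.
1 $ left: a 1/4 share of Outdoor gives 34×1/4 = 8.5.
Total value = 60.5.

60.5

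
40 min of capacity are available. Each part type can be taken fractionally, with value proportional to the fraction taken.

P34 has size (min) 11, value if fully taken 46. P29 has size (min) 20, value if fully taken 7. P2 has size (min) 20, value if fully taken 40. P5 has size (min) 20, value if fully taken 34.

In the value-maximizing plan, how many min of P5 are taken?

9

Rank by value-to-size ratio: P34 46/11≈4.18, P2 40/20≈2, P5 34/20≈1.7, P29 7/20≈0.35.
All 11 min of P34 fit (value 46) — 29 remain.
Take all of P2 (20 min, value 40) — 9 min left.
Only 9 min remain; take 9/20 of P5 for value 34×9/20 = 15.3.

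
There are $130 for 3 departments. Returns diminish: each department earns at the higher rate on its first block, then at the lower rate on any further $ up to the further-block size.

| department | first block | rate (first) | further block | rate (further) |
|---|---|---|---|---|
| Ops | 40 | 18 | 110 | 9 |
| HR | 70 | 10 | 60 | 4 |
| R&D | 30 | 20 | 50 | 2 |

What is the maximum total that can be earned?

Rank every tier by rate: R&D/tier1 20 > Ops/tier1 18 > HR/tier1 10 > Ops/tier2 9 > HR/tier2 4 > R&D/tier2 2.
R&D/tier1 (20): +30 — 100 left.
Ops tier1 at 18: fill all 40 — 60 left.
60 remain; put them into HR tier1 at 10.
Total = 20×30 + 18×40 + 10×60 = 1920.

1920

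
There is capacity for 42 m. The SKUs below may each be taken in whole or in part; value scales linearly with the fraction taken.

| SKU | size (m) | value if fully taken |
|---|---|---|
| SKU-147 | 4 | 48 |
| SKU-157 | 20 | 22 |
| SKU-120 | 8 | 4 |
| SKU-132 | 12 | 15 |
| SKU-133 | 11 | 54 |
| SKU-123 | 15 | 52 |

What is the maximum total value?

169

Best value per unit of size first: SKU-147 48/4≈12, SKU-133 54/11≈4.91, SKU-123 52/15≈3.47, SKU-132 15/12≈1.25, SKU-157 22/20≈1.1, SKU-120 4/8≈0.5.
All 4 m of SKU-147 fit (value 48) ; 38 remain.
Take all of SKU-133 (11 m, value 54) ; 27 m left.
SKU-123: take in full, 15 m for value 52 ; 12 left.
SKU-132: take in full, 12 m for value 15 ; 0 left.
Total value = 169.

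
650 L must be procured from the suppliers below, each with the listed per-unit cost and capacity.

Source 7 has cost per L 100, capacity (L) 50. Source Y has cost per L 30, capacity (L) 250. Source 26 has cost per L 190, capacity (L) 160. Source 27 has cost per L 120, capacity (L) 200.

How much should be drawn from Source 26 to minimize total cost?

150

Cheapest first:
Source Y at 30: take all 250 L — 400 still needed.
Source 7 (100): use full 50 — 350 L to go.
Source 27 at 120: take all 200 L — 150 still needed.
Source 26 at 190: take 150 of its 160 — requirement met.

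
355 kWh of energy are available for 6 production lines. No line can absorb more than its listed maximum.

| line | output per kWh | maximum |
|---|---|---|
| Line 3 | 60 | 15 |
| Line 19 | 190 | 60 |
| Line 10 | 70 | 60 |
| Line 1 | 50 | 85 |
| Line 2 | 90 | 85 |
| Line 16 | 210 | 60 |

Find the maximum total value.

40500

Order the production lines by output per kWh: Line 16 210 > Line 19 190 > Line 2 90 > Line 10 70 > Line 3 60 > Line 1 50.
Line 16 takes 60 to reach its cap of 60 — 295 left.
Line 19 takes 60 to reach its cap of 60 — 235 left.
Line 2: +85 to 85 (cap) — 150 left.
Give Line 10 60 to hit its cap of 60 — 90 left.
Line 3 takes 15 to reach its cap of 15 — 75 left.
Line 1 has room for 85 but only 75 remain, so it gets 75.
Total = 60×15 + 190×60 + 70×60 + 50×75 + 90×85 + 210×60 = 40500.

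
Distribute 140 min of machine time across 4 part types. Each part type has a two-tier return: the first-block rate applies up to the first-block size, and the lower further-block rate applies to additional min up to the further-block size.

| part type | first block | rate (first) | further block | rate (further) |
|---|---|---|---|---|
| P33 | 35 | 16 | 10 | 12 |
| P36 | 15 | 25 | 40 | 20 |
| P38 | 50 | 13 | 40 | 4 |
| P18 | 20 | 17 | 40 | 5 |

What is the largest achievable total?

Order all 8 blocks by rate: P36/tier1 25 > P36/tier2 20 > P18/tier1 17 > P33/tier1 16 > P38/tier1 13 > P33/tier2 12 > P18/tier2 5 > P38/tier2 4.
P36 tier1 at 25: fill all 15 → 125 left.
P36 tier2 at 20: fill all 40 → 85 left.
P18 tier1 at 17: fill all 20 → 65 left.
Fill P33 tier1 block (35 at 16) → 30 left.
P38 tier1 at 13: only 30 left, fill 30.
Total = 25×15 + 20×40 + 17×20 + 16×35 + 13×30 = 2465.

2465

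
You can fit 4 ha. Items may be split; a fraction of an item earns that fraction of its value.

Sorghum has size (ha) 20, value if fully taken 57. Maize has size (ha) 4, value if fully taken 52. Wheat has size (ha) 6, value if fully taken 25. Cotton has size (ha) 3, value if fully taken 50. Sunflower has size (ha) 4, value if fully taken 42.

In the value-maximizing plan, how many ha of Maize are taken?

Sort by value density: Cotton 50/3≈16.7, Maize 52/4≈13, Sunflower 42/4≈10.5, Wheat 25/6≈4.17, Sorghum 57/20≈2.85.
Take all of Cotton (3 ha, value 50) ; 1 ha left.
Fill the last 1 ha with part of Maize: 1/4 of it earns 13.

1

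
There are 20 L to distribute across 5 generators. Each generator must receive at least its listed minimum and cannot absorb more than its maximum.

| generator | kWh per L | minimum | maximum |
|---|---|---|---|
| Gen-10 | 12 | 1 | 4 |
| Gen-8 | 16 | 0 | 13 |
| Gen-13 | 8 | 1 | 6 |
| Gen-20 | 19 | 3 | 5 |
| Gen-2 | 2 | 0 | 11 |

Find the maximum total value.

323

Meeting every minimum uses 1+0+1+3+0 = 5 L, leaving 15.
Order the generators by kWh per L: Gen-20 19 > Gen-8 16 > Gen-10 12 > Gen-13 8 > Gen-2 2.
Gen-20: +2 to 5 (cap) — 13 left.
Gen-8 takes 13 more to reach its cap of 13 — 0 left.
Total = 12×1 + 16×13 + 8×1 + 19×5 = 323.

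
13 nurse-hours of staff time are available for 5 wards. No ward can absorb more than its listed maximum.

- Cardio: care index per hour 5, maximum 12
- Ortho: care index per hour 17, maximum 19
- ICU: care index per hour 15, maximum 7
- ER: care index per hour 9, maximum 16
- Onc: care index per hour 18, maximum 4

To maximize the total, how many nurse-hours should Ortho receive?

9

Rank by care index per hour: Onc 18 > Ortho 17 > ICU 15 > ER 9 > Cardio 5.
Give Onc 4 to hit its cap of 4 → 9 left.
Only 9 left; Ortho takes them to reach 9.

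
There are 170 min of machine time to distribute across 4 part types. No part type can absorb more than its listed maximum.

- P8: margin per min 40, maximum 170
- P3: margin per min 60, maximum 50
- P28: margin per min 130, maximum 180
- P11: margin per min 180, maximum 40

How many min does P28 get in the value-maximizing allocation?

Order the part types by margin per min: P11 180 > P28 130 > P3 60 > P8 40.
P11 takes 40 to reach its cap of 40 — 130 left.
P28 has room for 180 but only 130 remain, so it gets 130.

130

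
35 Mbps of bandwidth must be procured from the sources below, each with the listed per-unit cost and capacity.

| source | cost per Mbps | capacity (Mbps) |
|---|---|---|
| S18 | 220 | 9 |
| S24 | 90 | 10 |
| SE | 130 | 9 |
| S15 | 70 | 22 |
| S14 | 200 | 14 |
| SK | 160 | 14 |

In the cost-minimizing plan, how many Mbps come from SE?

Use sources in increasing cost order.
S15 at 70: take all 22 Mbps — 13 still needed.
Take 10 from S24 at 90 — need 3 more.
SE at 130: take 3 of its 9 — requirement met.
SK, S14, S18: unused.

3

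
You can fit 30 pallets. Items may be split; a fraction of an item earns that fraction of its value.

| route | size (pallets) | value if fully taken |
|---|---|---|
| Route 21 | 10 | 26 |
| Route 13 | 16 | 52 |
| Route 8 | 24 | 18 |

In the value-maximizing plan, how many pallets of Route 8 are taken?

4

Best value per unit of size first: Route 13 52/16≈3.25, Route 21 26/10≈2.6, Route 8 18/24≈0.75.
All 16 pallets of Route 13 fit (value 52) ; 14 remain.
Route 21: take in full, 10 pallets for value 26 ; 4 left.
4 pallets left: a 4/24 share of Route 8 gives 18×4/24 = 3.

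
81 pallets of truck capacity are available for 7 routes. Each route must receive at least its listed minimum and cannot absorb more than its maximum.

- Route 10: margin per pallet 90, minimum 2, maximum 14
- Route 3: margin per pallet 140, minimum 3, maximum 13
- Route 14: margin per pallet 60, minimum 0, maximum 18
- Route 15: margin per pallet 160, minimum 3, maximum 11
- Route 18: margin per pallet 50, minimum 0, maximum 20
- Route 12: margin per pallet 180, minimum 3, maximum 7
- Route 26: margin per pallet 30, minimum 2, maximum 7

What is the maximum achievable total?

8040

Meeting every minimum uses 2+3+0+3+0+3+2 = 13 pallets, leaving 68.
Order the routes by margin per pallet: Route 12 180 > Route 15 160 > Route 3 140 > Route 10 90 > Route 14 60 > Route 18 50 > Route 26 30.
Give Route 12 4 more to hit its cap of 7 — 64 left.
Give Route 15 8 more to hit its cap of 11 — 56 left.
Route 3 takes 10 more to reach its cap of 13 — 46 left.
Give Route 10 12 more to hit its cap of 14 — 34 left.
Route 14: +18 to 18 (cap) — 16 left.
Route 18: +16 (room for 20) → 16. Pool exhausted.
Total = 90×14 + 140×13 + 60×18 + 160×11 + 50×16 + 180×7 + 30×2 = 8040.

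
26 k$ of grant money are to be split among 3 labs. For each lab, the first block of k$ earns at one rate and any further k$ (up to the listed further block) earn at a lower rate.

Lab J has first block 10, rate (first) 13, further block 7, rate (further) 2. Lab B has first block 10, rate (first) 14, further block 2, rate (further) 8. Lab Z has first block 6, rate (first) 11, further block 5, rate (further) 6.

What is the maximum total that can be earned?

336

Treat each block as its own option and order by rate: Lab B/tier1 14 > Lab J/tier1 13 > Lab Z/tier1 11 > Lab B/tier2 8 > Lab Z/tier2 6 > Lab J/tier2 2.
Lab B/tier1 (14): +10 → 16 left.
Lab J tier1 at 13: fill all 10 → 6 left.
Fill Lab Z tier1 block (6 at 11) → 0 left.
Total = 14×10 + 13×10 + 11×6 = 336.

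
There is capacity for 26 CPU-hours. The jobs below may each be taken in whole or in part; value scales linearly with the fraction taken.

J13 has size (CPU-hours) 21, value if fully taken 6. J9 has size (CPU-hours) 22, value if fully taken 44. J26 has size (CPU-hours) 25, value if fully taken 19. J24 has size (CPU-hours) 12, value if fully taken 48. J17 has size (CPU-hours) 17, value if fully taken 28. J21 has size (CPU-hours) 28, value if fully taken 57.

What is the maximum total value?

76.5

Rank by value-to-size ratio: J24 48/12≈4, J21 57/28≈2.04, J9 44/22≈2, J17 28/17≈1.65, J26 19/25≈0.76, J13 6/21≈0.286.
All 12 CPU-hours of J24 fit (value 48) → 14 remain.
Only 14 CPU-hours remain; take 14/28 of J21 for value 57×14/28 = 28.5.
Total value = 76.5.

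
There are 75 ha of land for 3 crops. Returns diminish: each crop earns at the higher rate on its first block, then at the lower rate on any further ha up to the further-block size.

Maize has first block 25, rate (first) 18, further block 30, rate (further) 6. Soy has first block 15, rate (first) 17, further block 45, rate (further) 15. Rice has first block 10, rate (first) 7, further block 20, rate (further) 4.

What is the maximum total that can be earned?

1230

Rank every tier by rate: Maize/first 18 > Soy/first 17 > Soy/second 15 > Rice/first 7 > Maize/second 6 > Rice/second 4.
Maize/first (18): +25 — 50 left.
Fill Soy first block (15 at 17) — 35 left.
Soy second at 15: only 35 left, fill 35.
Total = 18×25 + 17×15 + 15×35 = 1230.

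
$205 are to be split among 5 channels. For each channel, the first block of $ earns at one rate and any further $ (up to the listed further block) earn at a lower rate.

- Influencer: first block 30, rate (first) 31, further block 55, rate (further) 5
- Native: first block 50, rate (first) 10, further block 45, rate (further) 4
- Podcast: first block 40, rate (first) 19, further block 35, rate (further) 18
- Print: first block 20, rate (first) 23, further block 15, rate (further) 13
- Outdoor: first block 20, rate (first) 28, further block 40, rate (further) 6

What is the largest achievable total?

3985

Treat each block as its own option and order by rate: Influencer/first 31 > Outdoor/first 28 > Print/first 23 > Podcast/first 19 > Podcast/second 18 > Print/second 13 > Native/first 10 > Outdoor/second 6 > Influencer/second 5 > Native/second 4.
Influencer/first (31): +30 ; 175 left.
Outdoor/first (28): +20 ; 155 left.
Print first at 23: fill all 20 ; 135 left.
Podcast first at 19: fill all 40 ; 95 left.
Fill Podcast second block (35 at 18) ; 60 left.
Print second at 13: fill all 15 ; 45 left.
Native first at 10: only 45 left, fill 45.
Total = 31×30 + 28×20 + 23×20 + 19×40 + 18×35 + 13×15 + 10×45 = 3985.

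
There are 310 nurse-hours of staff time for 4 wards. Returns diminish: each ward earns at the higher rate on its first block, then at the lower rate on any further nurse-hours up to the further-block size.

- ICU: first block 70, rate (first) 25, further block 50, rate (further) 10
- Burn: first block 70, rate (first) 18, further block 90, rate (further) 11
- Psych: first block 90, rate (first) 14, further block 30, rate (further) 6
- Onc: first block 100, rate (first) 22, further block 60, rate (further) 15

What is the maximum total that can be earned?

6250

Treat each block as its own option and order by rate: ICU/first 25 > Onc/first 22 > Burn/first 18 > Onc/second 15 > Psych/first 14 > Burn/second 11 > ICU/second 10 > Psych/second 6.
ICU first at 25: fill all 70 ; 240 left.
Onc/first (22): +100 ; 140 left.
Burn first at 18: fill all 70 ; 70 left.
Onc/second (15): +60 ; 10 left.
Psych first at 14: only 10 left, fill 10.
Total = 25×70 + 22×100 + 18×70 + 15×60 + 14×10 = 6250.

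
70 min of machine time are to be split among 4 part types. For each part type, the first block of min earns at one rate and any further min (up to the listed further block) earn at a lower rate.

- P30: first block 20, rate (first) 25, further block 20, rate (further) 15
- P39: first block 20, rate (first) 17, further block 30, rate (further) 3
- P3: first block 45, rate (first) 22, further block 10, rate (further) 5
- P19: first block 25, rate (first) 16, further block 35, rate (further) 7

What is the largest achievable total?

1575

Order all 8 blocks by rate: P30/first 25 > P3/first 22 > P39/first 17 > P19/first 16 > P30/second 15 > P19/second 7 > P3/second 5 > P39/second 3.
Fill P30 first block (20 at 25) → 50 left.
Fill P3 first block (45 at 22) → 5 left.
P39/first: +5 of 20 at 17; pool empty.
Total = 25×20 + 22×45 + 17×5 = 1575.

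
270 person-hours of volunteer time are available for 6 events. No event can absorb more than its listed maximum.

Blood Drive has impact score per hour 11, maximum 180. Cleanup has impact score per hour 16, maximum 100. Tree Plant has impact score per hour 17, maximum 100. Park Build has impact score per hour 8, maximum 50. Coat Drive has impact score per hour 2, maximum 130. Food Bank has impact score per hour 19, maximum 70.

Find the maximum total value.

4630

Highest impact score per hour first: Food Bank 19 > Tree Plant 17 > Cleanup 16 > Blood Drive 11 > Park Build 8 > Coat Drive 2.
Food Bank: +70 to 70 (cap) — 200 left.
Tree Plant: +100 to 100 (cap) — 100 left.
Cleanup takes 100 to reach its cap of 100 — 0 left.
Total = 16×100 + 17×100 + 19×70 = 4630.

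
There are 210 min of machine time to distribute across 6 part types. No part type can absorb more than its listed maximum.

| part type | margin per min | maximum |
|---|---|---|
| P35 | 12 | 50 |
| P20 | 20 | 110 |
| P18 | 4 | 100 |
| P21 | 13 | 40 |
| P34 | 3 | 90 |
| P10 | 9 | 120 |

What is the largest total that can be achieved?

Highest margin per min first: P20 20 > P21 13 > P35 12 > P10 9 > P18 4 > P34 3.
P20: +110 to 110 (cap) ; 100 left.
P21 takes 40 to reach its cap of 40 ; 60 left.
P35 takes 50 to reach its cap of 50 ; 10 left.
P10: +10 (room for 120) → 10. Pool exhausted.
Total = 12×50 + 20×110 + 13×40 + 9×10 = 3410.

3410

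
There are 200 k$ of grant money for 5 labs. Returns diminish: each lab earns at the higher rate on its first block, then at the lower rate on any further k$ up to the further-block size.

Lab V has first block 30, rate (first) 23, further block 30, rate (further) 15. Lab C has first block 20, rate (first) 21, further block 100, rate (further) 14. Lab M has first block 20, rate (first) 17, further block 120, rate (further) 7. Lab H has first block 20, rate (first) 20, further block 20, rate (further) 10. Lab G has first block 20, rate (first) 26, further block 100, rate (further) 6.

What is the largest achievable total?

Treat each block as its own option and order by rate: Lab G/T1 26 > Lab V/T1 23 > Lab C/T1 21 > Lab H/T1 20 > Lab M/T1 17 > Lab V/T2 15 > Lab C/T2 14 > Lab H/T2 10 > Lab M/T2 7 > Lab G/T2 6.
Lab G T1 at 26: fill all 20 ; 180 left.
Lab V T1 at 23: fill all 30 ; 150 left.
Fill Lab C T1 block (20 at 21) ; 130 left.
Fill Lab H T1 block (20 at 20) ; 110 left.
Lab M T1 at 17: fill all 20 ; 90 left.
Lab V T2 at 15: fill all 30 ; 60 left.
60 remain; put them into Lab C T2 at 14.
Total = 26×20 + 23×30 + 21×20 + 20×20 + 17×20 + 15×30 + 14×60 = 3660.

3660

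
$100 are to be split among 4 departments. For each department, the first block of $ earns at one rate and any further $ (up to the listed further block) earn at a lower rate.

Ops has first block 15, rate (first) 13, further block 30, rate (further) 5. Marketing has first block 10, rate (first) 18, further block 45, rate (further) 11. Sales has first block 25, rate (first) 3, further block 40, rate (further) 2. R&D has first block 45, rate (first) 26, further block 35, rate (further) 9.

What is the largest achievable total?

Rank every tier by rate: R&D/T1 26 > Marketing/T1 18 > Ops/T1 13 > Marketing/T2 11 > R&D/T2 9 > Ops/T2 5 > Sales/T1 3 > Sales/T2 2.
Fill R&D T1 block (45 at 26) — 55 left.
Marketing/T1 (18): +10 — 45 left.
Fill Ops T1 block (15 at 13) — 30 left.
Marketing/T2: +30 of 45 at 11; pool empty.
Total = 26×45 + 18×10 + 13×15 + 11×30 = 1875.

1875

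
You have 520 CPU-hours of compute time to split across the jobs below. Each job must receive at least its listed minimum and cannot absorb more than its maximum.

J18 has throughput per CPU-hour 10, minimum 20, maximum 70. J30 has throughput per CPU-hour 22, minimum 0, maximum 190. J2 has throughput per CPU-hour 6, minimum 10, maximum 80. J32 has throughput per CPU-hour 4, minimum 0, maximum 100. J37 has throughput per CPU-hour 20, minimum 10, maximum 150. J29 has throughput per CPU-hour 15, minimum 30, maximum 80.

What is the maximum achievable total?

9260

Meeting every minimum uses 20+0+10+0+10+30 = 70 CPU-hours, leaving 450.
Highest throughput per CPU-hour first: J30 22 > J37 20 > J29 15 > J18 10 > J2 6 > J32 4.
J30: +190 to 190 (cap) → 260 left.
J37 takes 140 more to reach its cap of 150 → 120 left.
Give J29 50 more to hit its cap of 80 → 70 left.
J18: +50 to 70 (cap) → 20 left.
Only 20 left; J2 takes them to reach 30.
Total = 10×70 + 22×190 + 6×30 + 20×150 + 15×80 = 9260.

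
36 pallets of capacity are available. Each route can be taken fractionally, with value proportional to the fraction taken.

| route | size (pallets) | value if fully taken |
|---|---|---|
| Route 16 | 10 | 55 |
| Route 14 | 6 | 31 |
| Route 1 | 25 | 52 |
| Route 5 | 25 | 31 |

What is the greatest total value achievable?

Sort by value density: Route 16 55/10≈5.5, Route 14 31/6≈5.17, Route 1 52/25≈2.08, Route 5 31/25≈1.24.
Route 16: take in full, 10 pallets for value 55 — 26 left.
Take all of Route 14 (6 pallets, value 31) — 20 pallets left.
Only 20 pallets remain; take 20/25 of Route 1 for value 52×20/25 = 41.6.
Total value = 127.6.

127.6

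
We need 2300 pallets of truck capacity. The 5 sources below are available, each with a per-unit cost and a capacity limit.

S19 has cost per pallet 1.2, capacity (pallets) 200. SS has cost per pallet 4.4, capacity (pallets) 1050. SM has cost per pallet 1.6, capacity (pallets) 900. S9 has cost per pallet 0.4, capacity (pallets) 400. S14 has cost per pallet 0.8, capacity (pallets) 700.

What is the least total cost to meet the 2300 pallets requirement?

Use sources in increasing cost order.
S9 at 0.4: take all 400 pallets → 1900 still needed.
S14 (0.8): use full 700 → 1200 pallets to go.
S19 (1.2): use full 200 → 1000 pallets to go.
SM (1.6): use full 900 → 100 pallets to go.
SS at 4.4: take 100 of its 1050 → requirement met.
Cost = 400×0.4 + 700×0.8 + 200×1.2 + 900×1.6 + 100×4.4 = 2840.

2840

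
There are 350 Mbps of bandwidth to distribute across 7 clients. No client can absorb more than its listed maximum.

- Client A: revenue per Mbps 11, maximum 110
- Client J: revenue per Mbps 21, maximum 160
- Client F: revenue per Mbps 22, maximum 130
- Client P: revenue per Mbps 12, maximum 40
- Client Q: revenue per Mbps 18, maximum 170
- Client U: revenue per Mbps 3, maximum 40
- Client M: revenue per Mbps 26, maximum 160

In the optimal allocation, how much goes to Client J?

60

Rank by revenue per Mbps: Client M 26 > Client F 22 > Client J 21 > Client Q 18 > Client P 12 > Client A 11 > Client U 3.
Give Client M 160 to hit its cap of 160 → 190 left.
Give Client F 130 to hit its cap of 130 → 60 left.
Client J has room for 160 but only 60 remain, so it gets 60.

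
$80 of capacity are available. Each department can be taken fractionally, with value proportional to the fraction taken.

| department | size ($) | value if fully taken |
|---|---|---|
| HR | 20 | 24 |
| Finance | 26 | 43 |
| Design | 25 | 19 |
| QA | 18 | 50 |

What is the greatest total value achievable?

129.16

Best value per unit of size first: QA 50/18≈2.78, Finance 43/26≈1.65, HR 24/20≈1.2, Design 19/25≈0.76.
Take all of QA (18 $, value 50) → 62 $ left.
Finance: take in full, 26 $ for value 43 → 36 left.
HR: take in full, 20 $ for value 24 → 16 left.
Fill the last 16 $ with part of Design: 16/25 of it earns 12.16.
Total value = 129.16.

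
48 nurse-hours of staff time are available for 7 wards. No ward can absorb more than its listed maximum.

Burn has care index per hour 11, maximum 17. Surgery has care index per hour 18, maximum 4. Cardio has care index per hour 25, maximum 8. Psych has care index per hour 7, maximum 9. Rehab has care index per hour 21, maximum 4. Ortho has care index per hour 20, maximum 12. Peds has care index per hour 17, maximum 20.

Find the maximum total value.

Order the wards by care index per hour: Cardio 25 > Rehab 21 > Ortho 20 > Surgery 18 > Peds 17 > Burn 11 > Psych 7.
Cardio: +8 to 8 (cap) ; 40 left.
Give Rehab 4 to hit its cap of 4 ; 36 left.
Ortho: +12 to 12 (cap) ; 24 left.
Surgery takes 4 to reach its cap of 4 ; 20 left.
Peds: +20 to 20 (cap) ; 0 left.
Total = 18×4 + 25×8 + 21×4 + 20×12 + 17×20 = 936.

936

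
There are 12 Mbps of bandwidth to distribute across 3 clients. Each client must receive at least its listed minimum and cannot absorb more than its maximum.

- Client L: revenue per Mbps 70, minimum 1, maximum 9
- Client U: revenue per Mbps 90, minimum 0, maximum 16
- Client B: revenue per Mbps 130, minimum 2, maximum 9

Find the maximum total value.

1420

Meeting every minimum uses 1+0+2 = 3 Mbps, leaving 9.
Rank by revenue per Mbps: Client B 130 > Client U 90 > Client L 70.
Client B: +7 to 9 (cap) ; 2 left.
Only 2 left; Client U takes them to reach 2.
Total = 70×1 + 90×2 + 130×9 = 1420.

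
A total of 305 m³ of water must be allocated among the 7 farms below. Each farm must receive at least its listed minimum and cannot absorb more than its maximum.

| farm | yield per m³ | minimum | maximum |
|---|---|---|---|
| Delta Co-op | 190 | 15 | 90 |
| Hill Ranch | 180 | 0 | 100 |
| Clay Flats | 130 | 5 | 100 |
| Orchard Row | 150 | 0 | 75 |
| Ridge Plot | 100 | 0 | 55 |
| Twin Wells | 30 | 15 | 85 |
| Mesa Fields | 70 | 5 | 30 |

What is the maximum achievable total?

49750

Meeting every minimum uses 15+0+5+0+0+15+5 = 40 m³, leaving 265.
Rank by yield per m³: Delta Co-op 190 > Hill Ranch 180 > Orchard Row 150 > Clay Flats 130 > Ridge Plot 100 > Mesa Fields 70 > Twin Wells 30.
Give Delta Co-op 75 more to hit its cap of 90 ; 190 left.
Hill Ranch takes 100 more to reach its cap of 100 ; 90 left.
Orchard Row: +75 to 75 (cap) ; 15 left.
Only 15 left; Clay Flats takes them to reach 20.
Total = 190×90 + 180×100 + 130×20 + 150×75 + 30×15 + 70×5 = 49750.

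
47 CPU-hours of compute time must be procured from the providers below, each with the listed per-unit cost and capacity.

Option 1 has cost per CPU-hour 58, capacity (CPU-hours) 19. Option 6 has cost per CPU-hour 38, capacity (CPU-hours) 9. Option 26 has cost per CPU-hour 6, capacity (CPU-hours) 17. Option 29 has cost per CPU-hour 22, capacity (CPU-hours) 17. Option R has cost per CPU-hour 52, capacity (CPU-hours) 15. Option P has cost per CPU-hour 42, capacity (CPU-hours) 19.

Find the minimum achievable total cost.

Cheapest first:
Option 26 (6): use full 17 — 30 CPU-hours to go.
Take 17 from Option 29 at 22 — need 13 more.
Take 9 from Option 6 at 38 — need 4 more.
Option P at 42: take 4 of its 19 — requirement met.
Option R, Option 1: unused.
Cost = 17×6 + 17×22 + 9×38 + 4×42 = 986.

986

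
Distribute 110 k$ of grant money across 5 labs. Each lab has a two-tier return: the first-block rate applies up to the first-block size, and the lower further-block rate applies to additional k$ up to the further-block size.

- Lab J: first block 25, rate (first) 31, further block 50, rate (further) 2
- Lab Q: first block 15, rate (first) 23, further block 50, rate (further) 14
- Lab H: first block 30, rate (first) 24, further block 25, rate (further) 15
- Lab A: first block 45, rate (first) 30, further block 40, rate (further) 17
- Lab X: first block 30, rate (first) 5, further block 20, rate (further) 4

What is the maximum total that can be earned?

Treat each block as its own option and order by rate: Lab J/first 31 > Lab A/first 30 > Lab H/first 24 > Lab Q/first 23 > Lab A/second 17 > Lab H/second 15 > Lab Q/second 14 > Lab X/first 5 > Lab X/second 4 > Lab J/second 2.
Lab J first at 31: fill all 25 — 85 left.
Fill Lab A first block (45 at 30) — 40 left.
Lab H first at 24: fill all 30 — 10 left.
Lab Q/first: +10 of 15 at 23; pool empty.
Total = 31×25 + 30×45 + 24×30 + 23×10 = 3075.

3075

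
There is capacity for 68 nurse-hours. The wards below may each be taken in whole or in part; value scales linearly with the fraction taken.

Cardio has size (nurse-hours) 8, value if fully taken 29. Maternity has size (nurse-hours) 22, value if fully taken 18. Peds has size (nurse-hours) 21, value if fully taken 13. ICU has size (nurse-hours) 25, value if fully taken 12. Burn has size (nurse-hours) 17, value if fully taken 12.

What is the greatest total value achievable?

Sort by value density: Cardio 29/8≈3.62, Maternity 18/22≈0.818, Burn 12/17≈0.706, Peds 13/21≈0.619, ICU 12/25≈0.48.
Cardio: take in full, 8 nurse-hours for value 29 — 60 left.
Take all of Maternity (22 nurse-hours, value 18) — 38 nurse-hours left.
All 17 nurse-hours of Burn fit (value 12) — 21 remain.
Take all of Peds (21 nurse-hours, value 13) — 0 nurse-hours left.
Total value = 72.

72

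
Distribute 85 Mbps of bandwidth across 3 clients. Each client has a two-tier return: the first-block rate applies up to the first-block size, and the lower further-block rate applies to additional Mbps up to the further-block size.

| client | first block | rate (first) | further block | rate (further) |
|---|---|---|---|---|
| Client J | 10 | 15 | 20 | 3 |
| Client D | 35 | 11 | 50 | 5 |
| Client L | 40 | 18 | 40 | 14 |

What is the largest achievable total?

1360

Treat each block as its own option and order by rate: Client L/T1 18 > Client J/T1 15 > Client L/T2 14 > Client D/T1 11 > Client D/T2 5 > Client J/T2 3.
Fill Client L T1 block (40 at 18) ; 45 left.
Fill Client J T1 block (10 at 15) ; 35 left.
Client L/T2: +35 of 40 at 14; pool empty.
Total = 18×40 + 15×10 + 14×35 = 1360.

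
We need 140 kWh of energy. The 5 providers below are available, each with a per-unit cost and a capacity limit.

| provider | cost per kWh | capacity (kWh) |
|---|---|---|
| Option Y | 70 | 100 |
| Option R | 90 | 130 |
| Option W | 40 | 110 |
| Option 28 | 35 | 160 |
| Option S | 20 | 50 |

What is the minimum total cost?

Cheapest first:
Option S (20): use full 50 — 90 kWh to go.
Option 28 at 35: take 90 of its 160 — requirement met.
Option W, Option Y, Option R: unused.
Cost = 50×20 + 90×35 = 4150.

4150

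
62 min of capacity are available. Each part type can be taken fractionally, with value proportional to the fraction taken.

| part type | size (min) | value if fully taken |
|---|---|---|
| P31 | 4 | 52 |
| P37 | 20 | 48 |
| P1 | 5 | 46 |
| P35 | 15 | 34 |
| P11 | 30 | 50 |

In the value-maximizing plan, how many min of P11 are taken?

Sort by value density: P31 52/4≈13, P1 46/5≈9.2, P37 48/20≈2.4, P35 34/15≈2.27, P11 50/30≈1.67.
All 4 min of P31 fit (value 52) ; 58 remain.
All 5 min of P1 fit (value 46) ; 53 remain.
All 20 min of P37 fit (value 48) ; 33 remain.
P35: take in full, 15 min for value 34 ; 18 left.
Fill the last 18 min with part of P11: 18/30 of it earns 30.

18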